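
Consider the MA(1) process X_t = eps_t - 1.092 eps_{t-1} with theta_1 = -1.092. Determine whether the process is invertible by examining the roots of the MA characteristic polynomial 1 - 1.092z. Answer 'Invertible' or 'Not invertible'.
\text{Not invertible}

The MA(q) characteristic polynomial is P(z) = 1 - 1.092z.
Invertibility requires all roots to lie outside the unit circle, i.e. |z| > 1 for every root.
This is linear in z: 1 + (-1.092) z = 0  =>  z = -1/(-1.092) = 0.915751,  |z| = 0.915751.
Moduli of all roots: 0.9158.
All moduli strictly greater than 1? No.
Verdict: Not invertible.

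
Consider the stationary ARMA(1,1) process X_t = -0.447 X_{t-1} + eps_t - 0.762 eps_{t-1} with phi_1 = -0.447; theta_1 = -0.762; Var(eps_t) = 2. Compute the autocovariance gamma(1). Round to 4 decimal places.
\gamma(1) = -4.0510

Multiply the model equation by X_{t-k} and take expectations. With theta_0 = psi_0 = 1 and psi_j the MA(infinity) weights, this gives
  gamma(k) - sum_i phi_i gamma(k-i) = c_k,
  c_k = sigma^2 * sum_{j=k..q} theta_j psi_{j-k}   (c_k = 0 for k > q),
using gamma(-m) = gamma(m).
psi-weights needed (psi_j = theta_j + sum_i phi_i psi_{j-i}):
  psi_1 = theta_1 + phi_1 = -0.762 + (-0.447) = -1.209
Right-hand sides:
  c_0 = sigma^2 (1 + theta_1 psi_1) = 2 * (1 + (-0.762)(-1.209)) = 2 * 1.921258 = 3.842516
  c_1 = sigma^2 theta_1 = 2 * (-0.762) = -1.524
  c_2 = 0
Equations for k = 0 and k = 1 (AR order 1):
  gamma(0) = phi_1 gamma(1) + c_0
  gamma(1) = phi_1 gamma(0) + c_1
Substituting the second into the first: gamma(0) (1 - phi_1^2) = c_0 + phi_1 c_1, so
  gamma(0) = (c_0 + phi_1 c_1) / (1 - phi_1^2) = (3.842516 + (-0.447)(-1.524)) / (1 - (-0.447)^2) = 4.523744 / 0.800191 = 5.65333.
  gamma(1) = phi_1 gamma(0) + c_1 = (-0.447)(5.65333) + (-1.524) = -4.051039.
Therefore gamma(1) = -4.0510 (to 4 decimal places).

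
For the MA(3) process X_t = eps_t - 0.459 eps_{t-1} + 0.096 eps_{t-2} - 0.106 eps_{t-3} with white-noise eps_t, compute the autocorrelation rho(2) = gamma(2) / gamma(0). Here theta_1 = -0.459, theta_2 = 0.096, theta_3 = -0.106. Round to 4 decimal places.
\rho(2) = 0.1175

For an MA(q) process with theta_0 = 1, the autocovariance is
  gamma(k) = sigma^2 * sum_{i=0..q-k} theta_i * theta_{i+k},
and rho(k) = gamma(k) / gamma(0). Sigma^2 cancels.
  numerator   = (1)*(0.096) + (-0.459)*(-0.106) = 0.144654.
  denominator = (1)^2 + (-0.459)^2 + (0.096)^2 + (-0.106)^2 = 1.231133.
  rho(2) = 0.144654 / 1.231133 = 0.1175.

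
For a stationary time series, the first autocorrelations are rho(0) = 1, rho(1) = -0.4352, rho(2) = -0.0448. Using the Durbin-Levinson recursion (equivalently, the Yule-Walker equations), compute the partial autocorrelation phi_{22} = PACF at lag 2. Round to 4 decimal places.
\phi_{22} = -0.2889

The PACF at lag k is phi_{kk}, the last component of the solution
to the Yule-Walker system G_k phi = r_k where
  (G_k)_{ij} = rho(|i - j|), (r_k)_i = rho(i), i,j = 1..k.
Equivalently, Durbin-Levinson gives phi_{kk} iteratively:
  phi_{11} = rho(1)
  phi_{kk} = [rho(k) - sum_{j=1..k-1} phi_{k-1,j} rho(k-j)]
            / [1 - sum_{j=1..k-1} phi_{k-1,j} rho(j)],
  phi_{k,j} = phi_{k-1,j} - phi_{kk} phi_{k-1,k-j},  j = 1..k-1.
Step k = 1:
  phi_11 = rho(1) = -0.4352.
Step k = 2:
  phi_22 = [rho(2) - phi_11 rho(1)] / [1 - phi_11 rho(1)] = [-0.0448 - (-0.4352)(-0.4352)] / [1 - (-0.4352)(-0.4352)]
         = -0.23419904 / 0.81060096 = -0.2889.
Therefore phi_{22} = -0.2889.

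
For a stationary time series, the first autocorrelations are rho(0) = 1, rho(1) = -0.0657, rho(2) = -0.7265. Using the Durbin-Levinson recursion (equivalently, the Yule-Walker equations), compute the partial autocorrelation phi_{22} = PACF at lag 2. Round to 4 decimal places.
\phi_{22} = -0.7340

The PACF at lag k is phi_{kk}, the last component of the solution
to the Yule-Walker system G_k phi = r_k where
  (G_k)_{ij} = rho(|i - j|), (r_k)_i = rho(i), i,j = 1..k.
Equivalently, Durbin-Levinson gives phi_{kk} iteratively:
  phi_{11} = rho(1)
  phi_{kk} = [rho(k) - sum_{j=1..k-1} phi_{k-1,j} rho(k-j)]
            / [1 - sum_{j=1..k-1} phi_{k-1,j} rho(j)],
  phi_{k,j} = phi_{k-1,j} - phi_{kk} phi_{k-1,k-j},  j = 1..k-1.
Step k = 1:
  phi_11 = rho(1) = -0.0657.
Step k = 2:
  phi_22 = [rho(2) - phi_11 rho(1)] / [1 - phi_11 rho(1)] = [-0.7265 - (-0.0657)(-0.0657)] / [1 - (-0.0657)(-0.0657)]
         = -0.73081649 / 0.99568351 = -0.734.
Therefore phi_{22} = -0.7340.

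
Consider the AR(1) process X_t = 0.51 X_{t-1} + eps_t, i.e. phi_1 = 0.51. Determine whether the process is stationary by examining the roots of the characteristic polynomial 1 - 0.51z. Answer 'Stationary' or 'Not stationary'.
\text{Stationary}

The AR(p) characteristic polynomial is P(z) = 1 - 0.51z.
Stationarity requires all roots to lie outside the unit circle, i.e. |z| > 1 for every root.
This is linear in z: 1 + (-0.51) z = 0  =>  z = -1/(-0.51) = 1.960784,  |z| = 1.960784.
Moduli of all roots: 1.9608.
All moduli strictly greater than 1? Yes.
Verdict: Stationary.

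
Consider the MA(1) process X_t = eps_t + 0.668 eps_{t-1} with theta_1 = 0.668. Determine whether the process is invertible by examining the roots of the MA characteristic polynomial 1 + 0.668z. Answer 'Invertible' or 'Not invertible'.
\text{Invertible}

The MA(q) characteristic polynomial is P(z) = 1 + 0.668z.
Invertibility requires all roots to lie outside the unit circle, i.e. |z| > 1 for every root.
This is linear in z: 1 + (0.668) z = 0  =>  z = -1/(0.668) = -1.497006,  |z| = 1.497006.
Moduli of all roots: 1.4970.
All moduli strictly greater than 1? Yes.
Verdict: Invertible.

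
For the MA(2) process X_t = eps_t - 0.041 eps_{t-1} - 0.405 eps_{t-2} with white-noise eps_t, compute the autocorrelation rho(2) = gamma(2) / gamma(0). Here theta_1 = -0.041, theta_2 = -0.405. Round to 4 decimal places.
\rho(2) = -0.3474

For an MA(q) process with theta_0 = 1, the autocovariance is
  gamma(k) = sigma^2 * sum_{i=0..q-k} theta_i * theta_{i+k},
and rho(k) = gamma(k) / gamma(0). Sigma^2 cancels.
  numerator   = (1)*(-0.405) = -0.405.
  denominator = (1)^2 + (-0.041)^2 + (-0.405)^2 = 1.165706.
  rho(2) = -0.405 / 1.165706 = -0.3474.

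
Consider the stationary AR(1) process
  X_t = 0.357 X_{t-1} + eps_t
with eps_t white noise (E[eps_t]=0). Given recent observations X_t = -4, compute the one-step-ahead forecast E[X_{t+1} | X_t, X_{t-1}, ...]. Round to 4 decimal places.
E[X_{t+1} \mid \mathcal F_t] = -1.4280

For an AR(p) model X_t = c + sum_i phi_i X_{t-i} + eps_t, the
one-step-ahead conditional mean is
  E[X_{t+1} | X_t, ...] = c + sum_i phi_i X_{t+1-i}.
Substitute known values:
  E[X_{t+1} | ...] = (0.357) * (-4)
                   = -1.4280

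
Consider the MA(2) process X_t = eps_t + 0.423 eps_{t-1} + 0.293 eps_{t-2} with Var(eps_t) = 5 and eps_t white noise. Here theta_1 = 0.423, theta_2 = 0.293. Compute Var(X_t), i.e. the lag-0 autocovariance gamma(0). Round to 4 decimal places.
\gamma(0) = 6.3239

For an MA(q) process X_t = eps_t + sum_i theta_i eps_{t-i} with
Var(eps_t) = sigma^2, the variance is
  gamma(0) = sigma^2 * (1 + sum_i theta_i^2).
  sum_i theta_i^2 = (0.423)^2 + (0.293)^2 = 0.178929 + 0.085849 = 0.264778.
  gamma(0) = 5 * (1 + 0.264778) = 5 * 1.264778 = 6.32389, which rounds to 6.3239.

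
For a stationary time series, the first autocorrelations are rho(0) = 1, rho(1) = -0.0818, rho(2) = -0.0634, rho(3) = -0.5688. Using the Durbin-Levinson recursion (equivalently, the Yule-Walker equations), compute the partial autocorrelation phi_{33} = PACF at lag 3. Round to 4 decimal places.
\phi_{33} = -0.5870

The PACF at lag k is phi_{kk}, the last component of the solution
to the Yule-Walker system G_k phi = r_k where
  (G_k)_{ij} = rho(|i - j|), (r_k)_i = rho(i), i,j = 1..k.
Equivalently, Durbin-Levinson gives phi_{kk} iteratively:
  phi_{11} = rho(1)
  phi_{kk} = [rho(k) - sum_{j=1..k-1} phi_{k-1,j} rho(k-j)]
            / [1 - sum_{j=1..k-1} phi_{k-1,j} rho(j)],
  phi_{k,j} = phi_{k-1,j} - phi_{kk} phi_{k-1,k-j},  j = 1..k-1.
Step k = 1:
  phi_11 = rho(1) = -0.0818.
Step k = 2:
  phi_22 = [rho(2) - phi_11 rho(1)] / [1 - phi_11 rho(1)] = [-0.0634 - (-0.0818)(-0.0818)] / [1 - (-0.0818)(-0.0818)]
         = -0.07009124 / 0.99330876 = -0.070563.
  Update: phi_21 = phi_11 - phi_22 phi_11 = -0.0818 - (-0.070563)(-0.0818) = -0.087572.
Step k = 3:
  phi_33 = [rho(3) - phi_21 rho(2) - phi_22 rho(1)] / [1 - phi_21 rho(1) - phi_22 rho(2)]
    numerator   = -0.5688 - (-0.087572)(-0.0634) - (-0.070563)(-0.0818) = -0.58012416
    denominator = 1 - (-0.087572)(-0.0818) - (-0.070563)(-0.0634) = 0.98836288
  phi_33 = -0.58012416 / 0.98836288 = -0.587.
Therefore phi_{33} = -0.5870.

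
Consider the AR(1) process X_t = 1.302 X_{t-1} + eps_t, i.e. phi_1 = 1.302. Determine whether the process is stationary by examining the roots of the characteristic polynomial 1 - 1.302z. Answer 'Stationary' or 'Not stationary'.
\text{Not stationary}

The AR(p) characteristic polynomial is P(z) = 1 - 1.302z.
Stationarity requires all roots to lie outside the unit circle, i.e. |z| > 1 for every root.
This is linear in z: 1 + (-1.302) z = 0  =>  z = -1/(-1.302) = 0.768049,  |z| = 0.768049.
Moduli of all roots: 0.7680.
All moduli strictly greater than 1? No.
Verdict: Not stationary.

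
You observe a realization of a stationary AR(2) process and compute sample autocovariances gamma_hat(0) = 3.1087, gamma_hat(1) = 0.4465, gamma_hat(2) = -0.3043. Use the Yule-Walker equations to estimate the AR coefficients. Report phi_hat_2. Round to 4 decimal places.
\hat\phi_{2} = -0.1210

The Yule-Walker equations for an AR(p) process read, in matrix form,
  Gamma_p phi = r_p,   with   (Gamma_p)_{ij} = gamma(|i - j|),
                       (r_p)_i = gamma(i),   i,j = 1..p.
Substitute the sample gammas (Toeplitz matrix and right-hand side of size 2):
  Gamma_p = [[3.1087, 0.4465], [0.4465, 3.1087]]
  r_p     = [0.4465, -0.3043]
Written out:
  3.1087 phi_1 + 0.4465 phi_2 = 0.4465
  0.4465 phi_1 + 3.1087 phi_2 = -0.3043
Solve by Cramer's rule:
  det = gamma(0)^2 - gamma(1)^2 = (3.1087)^2 - (0.4465)^2 = 9.66401569 - 0.19936225 = 9.46465344
  phi_hat_1 = [gamma(1) gamma(0) - gamma(1) gamma(2)] / det = [(0.4465)(3.1087) - (0.4465)(-0.3043)] / 9.46465344 = 1.5239045 / 9.46465344 = 0.161
  phi_hat_2 = [gamma(0) gamma(2) - gamma(1)^2] / det = [(3.1087)(-0.3043) - (0.4465)^2] / 9.46465344 = -1.14533966 / 9.46465344 = -0.121
So phi_hat = [0.1610, -0.1210].
Therefore phi_hat_2 = -0.1210.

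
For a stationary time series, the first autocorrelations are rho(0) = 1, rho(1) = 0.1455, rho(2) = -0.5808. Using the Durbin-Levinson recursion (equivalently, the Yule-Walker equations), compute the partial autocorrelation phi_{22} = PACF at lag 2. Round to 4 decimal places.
\phi_{22} = -0.6150

The PACF at lag k is phi_{kk}, the last component of the solution
to the Yule-Walker system G_k phi = r_k where
  (G_k)_{ij} = rho(|i - j|), (r_k)_i = rho(i), i,j = 1..k.
Equivalently, Durbin-Levinson gives phi_{kk} iteratively:
  phi_{11} = rho(1)
  phi_{kk} = [rho(k) - sum_{j=1..k-1} phi_{k-1,j} rho(k-j)]
            / [1 - sum_{j=1..k-1} phi_{k-1,j} rho(j)],
  phi_{k,j} = phi_{k-1,j} - phi_{kk} phi_{k-1,k-j},  j = 1..k-1.
Step k = 1:
  phi_11 = rho(1) = 0.1455.
Step k = 2:
  phi_22 = [rho(2) - phi_11 rho(1)] / [1 - phi_11 rho(1)] = [-0.5808 - (0.1455)(0.1455)] / [1 - (0.1455)(0.1455)]
         = -0.60197025 / 0.97882975 = -0.615.
Therefore phi_{22} = -0.6150.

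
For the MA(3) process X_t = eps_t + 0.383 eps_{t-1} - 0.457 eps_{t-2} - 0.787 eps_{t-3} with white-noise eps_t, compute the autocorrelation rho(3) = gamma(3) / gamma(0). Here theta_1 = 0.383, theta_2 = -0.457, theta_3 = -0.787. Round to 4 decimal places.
\rho(3) = -0.3985

For an MA(q) process with theta_0 = 1, the autocovariance is
  gamma(k) = sigma^2 * sum_{i=0..q-k} theta_i * theta_{i+k},
and rho(k) = gamma(k) / gamma(0). Sigma^2 cancels.
  numerator   = (1)*(-0.787) = -0.787.
  denominator = (1)^2 + (0.383)^2 + (-0.457)^2 + (-0.787)^2 = 1.974907.
  rho(3) = -0.787 / 1.974907 = -0.3985.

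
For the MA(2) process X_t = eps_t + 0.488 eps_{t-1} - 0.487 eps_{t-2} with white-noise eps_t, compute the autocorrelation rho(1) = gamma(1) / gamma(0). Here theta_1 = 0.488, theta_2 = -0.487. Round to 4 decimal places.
\rho(1) = 0.1697

For an MA(q) process with theta_0 = 1, the autocovariance is
  gamma(k) = sigma^2 * sum_{i=0..q-k} theta_i * theta_{i+k},
and rho(k) = gamma(k) / gamma(0). Sigma^2 cancels.
  numerator   = (1)*(0.488) + (0.488)*(-0.487) = 0.250344.
  denominator = (1)^2 + (0.488)^2 + (-0.487)^2 = 1.475313.
  rho(1) = 0.250344 / 1.475313 = 0.1697.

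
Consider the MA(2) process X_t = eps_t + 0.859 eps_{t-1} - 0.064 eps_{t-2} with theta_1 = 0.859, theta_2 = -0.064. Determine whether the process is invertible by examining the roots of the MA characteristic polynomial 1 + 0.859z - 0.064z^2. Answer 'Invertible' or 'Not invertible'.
\text{Invertible}

The MA(q) characteristic polynomial is P(z) = 1 + 0.859z - 0.064z^2.
Invertibility requires all roots to lie outside the unit circle, i.e. |z| > 1 for every root.
Set 1 + (0.859) z + (-0.064) z^2 = 0, i.e. a z^2 + b z + c = 0 with a = -0.064, b = 0.859, c = 1.
Discriminant D = b^2 - 4ac = (0.859)^2 - 4*(-0.064)*1 = 0.737881 - (-0.256) = 0.993881.
D >= 0, so the roots are real: z = (-b +/- sqrt(D)) / (2a) = (-0.859 +/- 0.996936) / (-0.128).
  z_1 = (-0.859 + 0.996936) / (-0.128) = -1.0776,   |z_1| = 1.0776.
  z_2 = (-0.859 - 0.996936) / (-0.128) = 14.4995,   |z_2| = 14.4995.
Moduli of all roots: 1.0776, 14.4995.
All moduli strictly greater than 1? Yes.
Verdict: Invertible.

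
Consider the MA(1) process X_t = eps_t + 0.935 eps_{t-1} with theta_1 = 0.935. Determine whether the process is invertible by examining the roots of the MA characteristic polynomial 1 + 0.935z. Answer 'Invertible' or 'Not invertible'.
\text{Invertible}

The MA(q) characteristic polynomial is P(z) = 1 + 0.935z.
Invertibility requires all roots to lie outside the unit circle, i.e. |z| > 1 for every root.
This is linear in z: 1 + (0.935) z = 0  =>  z = -1/(0.935) = -1.069519,  |z| = 1.069519.
Moduli of all roots: 1.0695.
All moduli strictly greater than 1? Yes.
Verdict: Invertible.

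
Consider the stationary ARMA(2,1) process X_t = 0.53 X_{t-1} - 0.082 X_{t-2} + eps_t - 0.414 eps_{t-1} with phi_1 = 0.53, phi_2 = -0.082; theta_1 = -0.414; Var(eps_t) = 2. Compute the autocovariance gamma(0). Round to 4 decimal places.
\gamma(0) = 2.0288

Multiply the model equation by X_{t-k} and take expectations. With theta_0 = psi_0 = 1 and psi_j the MA(infinity) weights, this gives
  gamma(k) - sum_i phi_i gamma(k-i) = c_k,
  c_k = sigma^2 * sum_{j=k..q} theta_j psi_{j-k}   (c_k = 0 for k > q),
using gamma(-m) = gamma(m).
psi-weights needed (psi_j = theta_j + sum_i phi_i psi_{j-i}):
  psi_1 = theta_1 + phi_1 = -0.414 + (0.53) = 0.116
Right-hand sides:
  c_0 = sigma^2 (1 + theta_1 psi_1) = 2 * (1 + (-0.414)(0.116)) = 2 * 0.951976 = 1.903952
  c_1 = sigma^2 theta_1 = 2 * (-0.414) = -0.828
  c_2 = 0
Equations for k = 0, 1, 2 (AR order 2, c_2 = 0):
  (E0) gamma(0) = phi_1 gamma(1) + phi_2 gamma(2) + c_0
  (E1) gamma(1) = phi_1 gamma(0) + phi_2 gamma(1) + c_1
  (E2) gamma(2) = phi_1 gamma(1) + phi_2 gamma(0)
From (E1): gamma(1) = A gamma(0) + B with
  A = phi_1 / (1 - phi_2) = 0.53 / 1.082 = 0.489834,   B = c_1 / (1 - phi_2) = -0.828 / 1.082 = -0.76525.
Insert (E2) into (E0): gamma(0) (1 - phi_2^2) = phi_1 (1 + phi_2) gamma(1) + c_0.
  phi_1 (1 + phi_2) = (0.53)(0.918) = 0.48654,   1 - phi_2^2 = 0.993276.
Replace gamma(1) by A gamma(0) + B and collect gamma(0):
  gamma(0) [0.993276 - (0.48654)(0.489834)] = (0.48654)(-0.76525) + 1.903952
  gamma(0) * 0.754952 = 1.531627
  gamma(0) = 1.531627 / 0.754952 = 2.028774.
Therefore gamma(0) = 2.0288 (to 4 decimal places).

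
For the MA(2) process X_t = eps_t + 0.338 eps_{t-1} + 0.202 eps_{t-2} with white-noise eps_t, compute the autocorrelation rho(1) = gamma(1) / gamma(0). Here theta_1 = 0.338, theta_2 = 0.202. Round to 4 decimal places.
\rho(1) = 0.3517

For an MA(q) process with theta_0 = 1, the autocovariance is
  gamma(k) = sigma^2 * sum_{i=0..q-k} theta_i * theta_{i+k},
and rho(k) = gamma(k) / gamma(0). Sigma^2 cancels.
  numerator   = (1)*(0.338) + (0.338)*(0.202) = 0.406276.
  denominator = (1)^2 + (0.338)^2 + (0.202)^2 = 1.155048.
  rho(1) = 0.406276 / 1.155048 = 0.3517.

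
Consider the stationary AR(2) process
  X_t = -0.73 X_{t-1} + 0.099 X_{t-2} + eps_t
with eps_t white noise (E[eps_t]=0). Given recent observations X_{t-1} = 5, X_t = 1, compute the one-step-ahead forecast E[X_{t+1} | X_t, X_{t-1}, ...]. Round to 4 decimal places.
E[X_{t+1} \mid \mathcal F_t] = -0.2350

For an AR(p) model X_t = c + sum_i phi_i X_{t-i} + eps_t, the
one-step-ahead conditional mean is
  E[X_{t+1} | X_t, ...] = c + sum_i phi_i X_{t+1-i}.
Substitute known values:
  E[X_{t+1} | ...] = (-0.73) * (1) + (0.099) * (5)
                   = -0.2350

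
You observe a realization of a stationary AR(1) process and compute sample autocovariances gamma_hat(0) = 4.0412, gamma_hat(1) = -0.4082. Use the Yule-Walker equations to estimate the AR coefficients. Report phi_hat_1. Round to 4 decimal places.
\hat\phi_{1} = -0.1010

The Yule-Walker equations for an AR(p) process read, in matrix form,
  Gamma_p phi = r_p,   with   (Gamma_p)_{ij} = gamma(|i - j|),
                       (r_p)_i = gamma(i),   i,j = 1..p.
Substitute the sample gammas (Toeplitz matrix and right-hand side of size 1):
  Gamma_p = [[4.0412]]
  r_p     = [-0.4082]
With p = 1 this is the single equation gamma(0) phi_1 = gamma(1):
  phi_hat_1 = gamma(1) / gamma(0) = -0.4082 / 4.0412 = -0.1010.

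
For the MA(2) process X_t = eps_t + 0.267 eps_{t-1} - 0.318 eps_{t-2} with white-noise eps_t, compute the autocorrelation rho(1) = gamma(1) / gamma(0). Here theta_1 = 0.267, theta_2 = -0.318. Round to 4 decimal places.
\rho(1) = 0.1553

For an MA(q) process with theta_0 = 1, the autocovariance is
  gamma(k) = sigma^2 * sum_{i=0..q-k} theta_i * theta_{i+k},
and rho(k) = gamma(k) / gamma(0). Sigma^2 cancels.
  numerator   = (1)*(0.267) + (0.267)*(-0.318) = 0.182094.
  denominator = (1)^2 + (0.267)^2 + (-0.318)^2 = 1.172413.
  rho(1) = 0.182094 / 1.172413 = 0.1553.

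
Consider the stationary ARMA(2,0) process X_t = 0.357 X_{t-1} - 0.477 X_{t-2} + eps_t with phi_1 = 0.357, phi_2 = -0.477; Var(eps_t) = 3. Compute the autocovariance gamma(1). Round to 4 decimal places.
\gamma(1) = 0.9969

Multiply the model equation by X_{t-k} and take expectations. With theta_0 = psi_0 = 1 and psi_j the MA(infinity) weights, this gives
  gamma(k) - sum_i phi_i gamma(k-i) = c_k,
  c_k = sigma^2 * sum_{j=k..q} theta_j psi_{j-k}   (c_k = 0 for k > q),
using gamma(-m) = gamma(m).
Pure AR (q = 0): c_0 = sigma^2 = 3, c_k = 0 for k >= 1.
Equations for k = 0, 1, 2 (AR order 2, c_2 = 0):
  (E0) gamma(0) = phi_1 gamma(1) + phi_2 gamma(2) + c_0
  (E1) gamma(1) = phi_1 gamma(0) + phi_2 gamma(1) + c_1
  (E2) gamma(2) = phi_1 gamma(1) + phi_2 gamma(0)
From (E1): gamma(1) = A gamma(0) + B with
  A = phi_1 / (1 - phi_2) = 0.357 / 1.477 = 0.241706,   B = c_1 / (1 - phi_2) = 0 / 1.477 = 0.
Insert (E2) into (E0): gamma(0) (1 - phi_2^2) = phi_1 (1 + phi_2) gamma(1) + c_0.
  phi_1 (1 + phi_2) = (0.357)(0.523) = 0.186711,   1 - phi_2^2 = 0.772471.
Replace gamma(1) by A gamma(0) + B and collect gamma(0):
  gamma(0) [0.772471 - (0.186711)(0.241706)] = c_0 = 3
  gamma(0) * 0.727342 = 3
  gamma(0) = 3 / 0.727342 = 4.124608.
  gamma(1) = A gamma(0) = (0.241706)(4.124608) = 0.996943.
Therefore gamma(1) = 0.9969 (to 4 decimal places).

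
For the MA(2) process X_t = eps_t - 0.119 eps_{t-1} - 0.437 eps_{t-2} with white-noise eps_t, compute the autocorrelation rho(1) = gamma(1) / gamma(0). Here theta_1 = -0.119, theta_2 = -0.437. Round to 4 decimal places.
\rho(1) = -0.0556

For an MA(q) process with theta_0 = 1, the autocovariance is
  gamma(k) = sigma^2 * sum_{i=0..q-k} theta_i * theta_{i+k},
and rho(k) = gamma(k) / gamma(0). Sigma^2 cancels.
  numerator   = (1)*(-0.119) + (-0.119)*(-0.437) = -0.066997.
  denominator = (1)^2 + (-0.119)^2 + (-0.437)^2 = 1.20513.
  rho(1) = -0.066997 / 1.20513 = -0.0556.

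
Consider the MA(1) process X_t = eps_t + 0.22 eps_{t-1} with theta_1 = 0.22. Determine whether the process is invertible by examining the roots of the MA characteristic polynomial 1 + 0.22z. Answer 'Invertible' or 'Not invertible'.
\text{Invertible}

The MA(q) characteristic polynomial is P(z) = 1 + 0.22z.
Invertibility requires all roots to lie outside the unit circle, i.e. |z| > 1 for every root.
This is linear in z: 1 + (0.22) z = 0  =>  z = -1/(0.22) = -4.545455,  |z| = 4.545455.
Moduli of all roots: 4.5455.
All moduli strictly greater than 1? Yes.
Verdict: Invertible.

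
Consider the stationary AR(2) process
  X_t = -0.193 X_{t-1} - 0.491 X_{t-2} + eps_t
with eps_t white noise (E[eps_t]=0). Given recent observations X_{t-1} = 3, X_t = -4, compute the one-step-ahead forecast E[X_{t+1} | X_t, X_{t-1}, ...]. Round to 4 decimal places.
E[X_{t+1} \mid \mathcal F_t] = -0.7010

For an AR(p) model X_t = c + sum_i phi_i X_{t-i} + eps_t, the
one-step-ahead conditional mean is
  E[X_{t+1} | X_t, ...] = c + sum_i phi_i X_{t+1-i}.
Substitute known values:
  E[X_{t+1} | ...] = (-0.193) * (-4) + (-0.491) * (3)
                   = -0.7010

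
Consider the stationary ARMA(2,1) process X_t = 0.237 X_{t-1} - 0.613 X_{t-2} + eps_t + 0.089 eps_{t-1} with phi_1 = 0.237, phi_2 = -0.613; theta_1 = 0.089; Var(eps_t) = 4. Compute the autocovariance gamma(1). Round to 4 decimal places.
\gamma(1) = 1.2158

Multiply the model equation by X_{t-k} and take expectations. With theta_0 = psi_0 = 1 and psi_j the MA(infinity) weights, this gives
  gamma(k) - sum_i phi_i gamma(k-i) = c_k,
  c_k = sigma^2 * sum_{j=k..q} theta_j psi_{j-k}   (c_k = 0 for k > q),
using gamma(-m) = gamma(m).
psi-weights needed (psi_j = theta_j + sum_i phi_i psi_{j-i}):
  psi_1 = theta_1 + phi_1 = 0.089 + (0.237) = 0.326
Right-hand sides:
  c_0 = sigma^2 (1 + theta_1 psi_1) = 4 * (1 + (0.089)(0.326)) = 4 * 1.029014 = 4.116056
  c_1 = sigma^2 theta_1 = 4 * (0.089) = 0.356
  c_2 = 0
Equations for k = 0, 1, 2 (AR order 2, c_2 = 0):
  (E0) gamma(0) = phi_1 gamma(1) + phi_2 gamma(2) + c_0
  (E1) gamma(1) = phi_1 gamma(0) + phi_2 gamma(1) + c_1
  (E2) gamma(2) = phi_1 gamma(1) + phi_2 gamma(0)
From (E1): gamma(1) = A gamma(0) + B with
  A = phi_1 / (1 - phi_2) = 0.237 / 1.613 = 0.146931,   B = c_1 / (1 - phi_2) = 0.356 / 1.613 = 0.220707.
Insert (E2) into (E0): gamma(0) (1 - phi_2^2) = phi_1 (1 + phi_2) gamma(1) + c_0.
  phi_1 (1 + phi_2) = (0.237)(0.387) = 0.091719,   1 - phi_2^2 = 0.624231.
Replace gamma(1) by A gamma(0) + B and collect gamma(0):
  gamma(0) [0.624231 - (0.091719)(0.146931)] = (0.091719)(0.220707) + 4.116056
  gamma(0) * 0.610755 = 4.136299
  gamma(0) = 4.136299 / 0.610755 = 6.77244.
  gamma(1) = A gamma(0) + B = (0.146931)(6.77244) + (0.220707) = 1.215789.
Therefore gamma(1) = 1.2158 (to 4 decimal places).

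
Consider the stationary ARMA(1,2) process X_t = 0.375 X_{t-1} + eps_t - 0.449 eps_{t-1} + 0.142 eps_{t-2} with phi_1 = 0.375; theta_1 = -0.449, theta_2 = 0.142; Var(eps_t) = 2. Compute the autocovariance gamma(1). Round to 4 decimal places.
\gamma(1) = -0.1535

Multiply the model equation by X_{t-k} and take expectations. With theta_0 = psi_0 = 1 and psi_j the MA(infinity) weights, this gives
  gamma(k) - sum_i phi_i gamma(k-i) = c_k,
  c_k = sigma^2 * sum_{j=k..q} theta_j psi_{j-k}   (c_k = 0 for k > q),
using gamma(-m) = gamma(m).
psi-weights needed (psi_j = theta_j + sum_i phi_i psi_{j-i}):
  psi_1 = theta_1 + phi_1 = -0.449 + (0.375) = -0.074
  psi_2 = theta_2 + phi_1 psi_1 = 0.142 + (0.375)(-0.074) = 0.11425
Right-hand sides:
  c_0 = sigma^2 (1 + theta_1 psi_1 + theta_2 psi_2) = 2 * (1 + (-0.449)(-0.074) + (0.142)(0.11425)) = 2 * 1.049449 = 2.098899
  c_1 = sigma^2 (theta_1 + theta_2 psi_1) = 2 * (-0.449 + (0.142)(-0.074)) = -0.919016
  c_2 = sigma^2 theta_2 = 2 * (0.142) = 0.284
Equations for k = 0 and k = 1 (AR order 1):
  gamma(0) = phi_1 gamma(1) + c_0
  gamma(1) = phi_1 gamma(0) + c_1
Substituting the second into the first: gamma(0) (1 - phi_1^2) = c_0 + phi_1 c_1, so
  gamma(0) = (c_0 + phi_1 c_1) / (1 - phi_1^2) = (2.098899 + (0.375)(-0.919016)) / (1 - (0.375)^2) = 1.754268 / 0.859375 = 2.04133.
  gamma(1) = phi_1 gamma(0) + c_1 = (0.375)(2.04133) + (-0.919016) = -0.153517.
Therefore gamma(1) = -0.1535 (to 4 decimal places).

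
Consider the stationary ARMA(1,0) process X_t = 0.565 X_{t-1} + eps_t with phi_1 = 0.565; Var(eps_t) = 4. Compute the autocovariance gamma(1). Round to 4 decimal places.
\gamma(1) = 3.3197

Multiply the model equation by X_{t-k} and take expectations. With theta_0 = psi_0 = 1 and psi_j the MA(infinity) weights, this gives
  gamma(k) - sum_i phi_i gamma(k-i) = c_k,
  c_k = sigma^2 * sum_{j=k..q} theta_j psi_{j-k}   (c_k = 0 for k > q),
using gamma(-m) = gamma(m).
Pure AR (q = 0): c_0 = sigma^2 = 4, c_k = 0 for k >= 1.
Equations for k = 0 and k = 1 (AR order 1):
  gamma(0) = phi_1 gamma(1) + c_0
  gamma(1) = phi_1 gamma(0) + c_1
Substituting the second into the first: gamma(0) (1 - phi_1^2) = c_0 + phi_1 c_1, so
  gamma(0) = c_0 / (1 - phi_1^2) = 4 / (1 - (0.565)^2) = 4 / 0.680775 = 5.875656.
  gamma(1) = phi_1 gamma(0) = (0.565)(5.875656) = 3.319746.
Therefore gamma(1) = 3.3197 (to 4 decimal places).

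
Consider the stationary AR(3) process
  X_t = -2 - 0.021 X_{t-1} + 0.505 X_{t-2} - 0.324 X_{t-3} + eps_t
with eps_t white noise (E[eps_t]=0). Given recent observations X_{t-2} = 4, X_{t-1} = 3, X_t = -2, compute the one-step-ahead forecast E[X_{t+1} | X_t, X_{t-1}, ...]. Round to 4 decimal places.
E[X_{t+1} \mid \mathcal F_t] = -1.7390

For an AR(p) model X_t = c + sum_i phi_i X_{t-i} + eps_t, the
one-step-ahead conditional mean is
  E[X_{t+1} | X_t, ...] = c + sum_i phi_i X_{t+1-i}.
Substitute known values:
  E[X_{t+1} | ...] = -2 + (-0.021) * (-2) + (0.505) * (3) + (-0.324) * (4)
                   = -1.7390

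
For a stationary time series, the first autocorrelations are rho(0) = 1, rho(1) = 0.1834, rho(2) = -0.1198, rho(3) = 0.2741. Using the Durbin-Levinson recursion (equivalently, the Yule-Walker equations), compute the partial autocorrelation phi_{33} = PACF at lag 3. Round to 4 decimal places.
\phi_{33} = 0.3489

The PACF at lag k is phi_{kk}, the last component of the solution
to the Yule-Walker system G_k phi = r_k where
  (G_k)_{ij} = rho(|i - j|), (r_k)_i = rho(i), i,j = 1..k.
Equivalently, Durbin-Levinson gives phi_{kk} iteratively:
  phi_{11} = rho(1)
  phi_{kk} = [rho(k) - sum_{j=1..k-1} phi_{k-1,j} rho(k-j)]
            / [1 - sum_{j=1..k-1} phi_{k-1,j} rho(j)],
  phi_{k,j} = phi_{k-1,j} - phi_{kk} phi_{k-1,k-j},  j = 1..k-1.
Step k = 1:
  phi_11 = rho(1) = 0.1834.
Step k = 2:
  phi_22 = [rho(2) - phi_11 rho(1)] / [1 - phi_11 rho(1)] = [-0.1198 - (0.1834)(0.1834)] / [1 - (0.1834)(0.1834)]
         = -0.15343556 / 0.96636444 = -0.158776.
  Update: phi_21 = phi_11 - phi_22 phi_11 = 0.1834 - (-0.158776)(0.1834) = 0.21252.
Step k = 3:
  phi_33 = [rho(3) - phi_21 rho(2) - phi_22 rho(1)] / [1 - phi_21 rho(1) - phi_22 rho(2)]
    numerator   = 0.2741 - (0.21252)(-0.1198) - (-0.158776)(0.1834) = 0.32867937
    denominator = 1 - (0.21252)(0.1834) - (-0.158776)(-0.1198) = 0.94200254
  phi_33 = 0.32867937 / 0.94200254 = 0.3489.
Therefore phi_{33} = 0.3489.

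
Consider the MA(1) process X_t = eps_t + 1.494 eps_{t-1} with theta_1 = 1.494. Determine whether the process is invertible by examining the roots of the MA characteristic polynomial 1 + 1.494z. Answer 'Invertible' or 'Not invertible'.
\text{Not invertible}

The MA(q) characteristic polynomial is P(z) = 1 + 1.494z.
Invertibility requires all roots to lie outside the unit circle, i.e. |z| > 1 for every root.
This is linear in z: 1 + (1.494) z = 0  =>  z = -1/(1.494) = -0.669344,  |z| = 0.669344.
Moduli of all roots: 0.6693.
All moduli strictly greater than 1? No.
Verdict: Not invertible.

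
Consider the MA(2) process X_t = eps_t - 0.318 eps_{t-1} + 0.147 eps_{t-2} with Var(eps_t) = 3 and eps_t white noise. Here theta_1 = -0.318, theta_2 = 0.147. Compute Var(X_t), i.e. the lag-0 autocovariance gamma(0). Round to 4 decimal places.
\gamma(0) = 3.3682

For an MA(q) process X_t = eps_t + sum_i theta_i eps_{t-i} with
Var(eps_t) = sigma^2, the variance is
  gamma(0) = sigma^2 * (1 + sum_i theta_i^2).
  sum_i theta_i^2 = (-0.318)^2 + (0.147)^2 = 0.101124 + 0.021609 = 0.122733.
  gamma(0) = 3 * (1 + 0.122733) = 3 * 1.122733 = 3.368199, which rounds to 3.3682.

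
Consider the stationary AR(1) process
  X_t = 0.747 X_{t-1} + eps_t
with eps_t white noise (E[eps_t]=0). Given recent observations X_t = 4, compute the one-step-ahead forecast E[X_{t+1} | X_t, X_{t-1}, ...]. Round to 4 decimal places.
E[X_{t+1} \mid \mathcal F_t] = 2.9880

For an AR(p) model X_t = c + sum_i phi_i X_{t-i} + eps_t, the
one-step-ahead conditional mean is
  E[X_{t+1} | X_t, ...] = c + sum_i phi_i X_{t+1-i}.
Substitute known values:
  E[X_{t+1} | ...] = (0.747) * (4)
                   = 2.9880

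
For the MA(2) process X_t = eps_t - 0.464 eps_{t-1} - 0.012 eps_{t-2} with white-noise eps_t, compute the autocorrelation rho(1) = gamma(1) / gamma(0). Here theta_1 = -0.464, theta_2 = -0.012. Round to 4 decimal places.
\rho(1) = -0.3772

For an MA(q) process with theta_0 = 1, the autocovariance is
  gamma(k) = sigma^2 * sum_{i=0..q-k} theta_i * theta_{i+k},
and rho(k) = gamma(k) / gamma(0). Sigma^2 cancels.
  numerator   = (1)*(-0.464) + (-0.464)*(-0.012) = -0.458432.
  denominator = (1)^2 + (-0.464)^2 + (-0.012)^2 = 1.21544.
  rho(1) = -0.458432 / 1.21544 = -0.3772.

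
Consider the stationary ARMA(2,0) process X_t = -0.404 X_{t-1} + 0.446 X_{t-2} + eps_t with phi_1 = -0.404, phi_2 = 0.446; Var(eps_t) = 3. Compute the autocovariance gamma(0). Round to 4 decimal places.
\gamma(0) = 7.9985

Multiply the model equation by X_{t-k} and take expectations. With theta_0 = psi_0 = 1 and psi_j the MA(infinity) weights, this gives
  gamma(k) - sum_i phi_i gamma(k-i) = c_k,
  c_k = sigma^2 * sum_{j=k..q} theta_j psi_{j-k}   (c_k = 0 for k > q),
using gamma(-m) = gamma(m).
Pure AR (q = 0): c_0 = sigma^2 = 3, c_k = 0 for k >= 1.
Equations for k = 0, 1, 2 (AR order 2, c_2 = 0):
  (E0) gamma(0) = phi_1 gamma(1) + phi_2 gamma(2) + c_0
  (E1) gamma(1) = phi_1 gamma(0) + phi_2 gamma(1) + c_1
  (E2) gamma(2) = phi_1 gamma(1) + phi_2 gamma(0)
From (E1): gamma(1) = A gamma(0) + B with
  A = phi_1 / (1 - phi_2) = -0.404 / 0.554 = -0.729242,   B = c_1 / (1 - phi_2) = 0 / 0.554 = 0.
Insert (E2) into (E0): gamma(0) (1 - phi_2^2) = phi_1 (1 + phi_2) gamma(1) + c_0.
  phi_1 (1 + phi_2) = (-0.404)(1.446) = -0.584184,   1 - phi_2^2 = 0.801084.
Replace gamma(1) by A gamma(0) + B and collect gamma(0):
  gamma(0) [0.801084 - (-0.584184)(-0.729242)] = c_0 = 3
  gamma(0) * 0.375073 = 3
  gamma(0) = 3 / 0.375073 = 7.998452.
Therefore gamma(0) = 7.9985 (to 4 decimal places).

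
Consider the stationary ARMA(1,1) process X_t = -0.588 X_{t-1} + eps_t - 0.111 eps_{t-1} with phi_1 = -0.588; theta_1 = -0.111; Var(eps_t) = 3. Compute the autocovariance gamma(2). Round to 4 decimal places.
\gamma(2) = 2.0076

Multiply the model equation by X_{t-k} and take expectations. With theta_0 = psi_0 = 1 and psi_j the MA(infinity) weights, this gives
  gamma(k) - sum_i phi_i gamma(k-i) = c_k,
  c_k = sigma^2 * sum_{j=k..q} theta_j psi_{j-k}   (c_k = 0 for k > q),
using gamma(-m) = gamma(m).
psi-weights needed (psi_j = theta_j + sum_i phi_i psi_{j-i}):
  psi_1 = theta_1 + phi_1 = -0.111 + (-0.588) = -0.699
Right-hand sides:
  c_0 = sigma^2 (1 + theta_1 psi_1) = 3 * (1 + (-0.111)(-0.699)) = 3 * 1.077589 = 3.232767
  c_1 = sigma^2 theta_1 = 3 * (-0.111) = -0.333
  c_2 = 0
Equations for k = 0 and k = 1 (AR order 1):
  gamma(0) = phi_1 gamma(1) + c_0
  gamma(1) = phi_1 gamma(0) + c_1
Substituting the second into the first: gamma(0) (1 - phi_1^2) = c_0 + phi_1 c_1, so
  gamma(0) = (c_0 + phi_1 c_1) / (1 - phi_1^2) = (3.232767 + (-0.588)(-0.333)) / (1 - (-0.588)^2) = 3.428571 / 0.654256 = 5.240412.
  gamma(1) = phi_1 gamma(0) + c_1 = (-0.588)(5.240412) + (-0.333) = -3.414362.
For k = 2 (> q): gamma(2) = phi_1 gamma(1) = (-0.588)(-3.414362) = 2.007645.
Therefore gamma(2) = 2.0076 (to 4 decimal places).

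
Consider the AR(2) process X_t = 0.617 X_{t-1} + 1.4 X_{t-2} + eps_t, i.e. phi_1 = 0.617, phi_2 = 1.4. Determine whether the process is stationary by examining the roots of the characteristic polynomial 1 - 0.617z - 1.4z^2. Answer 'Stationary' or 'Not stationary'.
\text{Not stationary}

The AR(p) characteristic polynomial is P(z) = 1 - 0.617z - 1.4z^2.
Stationarity requires all roots to lie outside the unit circle, i.e. |z| > 1 for every root.
Set 1 + (-0.617) z + (-1.4) z^2 = 0, i.e. a z^2 + b z + c = 0 with a = -1.4, b = -0.617, c = 1.
Discriminant D = b^2 - 4ac = (-0.617)^2 - 4*(-1.4)*1 = 0.380689 - (-5.6) = 5.980689.
D >= 0, so the roots are real: z = (-b +/- sqrt(D)) / (2a) = (0.617 +/- 2.445545) / (-2.8).
  z_1 = (0.617 + 2.445545) / (-2.8) = -1.0938,   |z_1| = 1.0938.
  z_2 = (0.617 - 2.445545) / (-2.8) = 0.6531,   |z_2| = 0.6531.
Moduli of all roots: 1.0938, 0.6531.
All moduli strictly greater than 1? No.
Verdict: Not stationary.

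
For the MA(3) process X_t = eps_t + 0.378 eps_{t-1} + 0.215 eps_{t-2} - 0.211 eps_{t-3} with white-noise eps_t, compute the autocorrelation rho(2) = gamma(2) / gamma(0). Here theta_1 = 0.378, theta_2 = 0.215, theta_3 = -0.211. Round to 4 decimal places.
\rho(2) = 0.1096

For an MA(q) process with theta_0 = 1, the autocovariance is
  gamma(k) = sigma^2 * sum_{i=0..q-k} theta_i * theta_{i+k},
and rho(k) = gamma(k) / gamma(0). Sigma^2 cancels.
  numerator   = (1)*(0.215) + (0.378)*(-0.211) = 0.135242.
  denominator = (1)^2 + (0.378)^2 + (0.215)^2 + (-0.211)^2 = 1.23363.
  rho(2) = 0.135242 / 1.23363 = 0.1096.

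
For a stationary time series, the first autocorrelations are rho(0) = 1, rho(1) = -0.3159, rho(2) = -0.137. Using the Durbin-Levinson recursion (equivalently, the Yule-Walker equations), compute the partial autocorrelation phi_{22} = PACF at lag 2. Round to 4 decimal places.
\phi_{22} = -0.2630

The PACF at lag k is phi_{kk}, the last component of the solution
to the Yule-Walker system G_k phi = r_k where
  (G_k)_{ij} = rho(|i - j|), (r_k)_i = rho(i), i,j = 1..k.
Equivalently, Durbin-Levinson gives phi_{kk} iteratively:
  phi_{11} = rho(1)
  phi_{kk} = [rho(k) - sum_{j=1..k-1} phi_{k-1,j} rho(k-j)]
            / [1 - sum_{j=1..k-1} phi_{k-1,j} rho(j)],
  phi_{k,j} = phi_{k-1,j} - phi_{kk} phi_{k-1,k-j},  j = 1..k-1.
Step k = 1:
  phi_11 = rho(1) = -0.3159.
Step k = 2:
  phi_22 = [rho(2) - phi_11 rho(1)] / [1 - phi_11 rho(1)] = [-0.137 - (-0.3159)(-0.3159)] / [1 - (-0.3159)(-0.3159)]
         = -0.23679281 / 0.90020719 = -0.263.
Therefore phi_{22} = -0.2630.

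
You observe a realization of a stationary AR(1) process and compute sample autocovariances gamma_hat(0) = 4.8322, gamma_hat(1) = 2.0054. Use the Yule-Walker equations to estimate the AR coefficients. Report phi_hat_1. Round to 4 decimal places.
\hat\phi_{1} = 0.4150

The Yule-Walker equations for an AR(p) process read, in matrix form,
  Gamma_p phi = r_p,   with   (Gamma_p)_{ij} = gamma(|i - j|),
                       (r_p)_i = gamma(i),   i,j = 1..p.
Substitute the sample gammas (Toeplitz matrix and right-hand side of size 1):
  Gamma_p = [[4.8322]]
  r_p     = [2.0054]
With p = 1 this is the single equation gamma(0) phi_1 = gamma(1):
  phi_hat_1 = gamma(1) / gamma(0) = 2.0054 / 4.8322 = 0.4150.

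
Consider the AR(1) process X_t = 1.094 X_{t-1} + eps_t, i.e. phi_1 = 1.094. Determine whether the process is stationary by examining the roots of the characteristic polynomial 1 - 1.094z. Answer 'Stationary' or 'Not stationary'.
\text{Not stationary}

The AR(p) characteristic polynomial is P(z) = 1 - 1.094z.
Stationarity requires all roots to lie outside the unit circle, i.e. |z| > 1 for every root.
This is linear in z: 1 + (-1.094) z = 0  =>  z = -1/(-1.094) = 0.914077,  |z| = 0.914077.
Moduli of all roots: 0.9141.
All moduli strictly greater than 1? No.
Verdict: Not stationary.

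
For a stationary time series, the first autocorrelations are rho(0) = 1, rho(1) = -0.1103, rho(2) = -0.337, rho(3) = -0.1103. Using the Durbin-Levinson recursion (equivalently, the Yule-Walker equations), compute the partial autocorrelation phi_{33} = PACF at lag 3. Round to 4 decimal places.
\phi_{33} = -0.2309

The PACF at lag k is phi_{kk}, the last component of the solution
to the Yule-Walker system G_k phi = r_k where
  (G_k)_{ij} = rho(|i - j|), (r_k)_i = rho(i), i,j = 1..k.
Equivalently, Durbin-Levinson gives phi_{kk} iteratively:
  phi_{11} = rho(1)
  phi_{kk} = [rho(k) - sum_{j=1..k-1} phi_{k-1,j} rho(k-j)]
            / [1 - sum_{j=1..k-1} phi_{k-1,j} rho(j)],
  phi_{k,j} = phi_{k-1,j} - phi_{kk} phi_{k-1,k-j},  j = 1..k-1.
Step k = 1:
  phi_11 = rho(1) = -0.1103.
Step k = 2:
  phi_22 = [rho(2) - phi_11 rho(1)] / [1 - phi_11 rho(1)] = [-0.337 - (-0.1103)(-0.1103)] / [1 - (-0.1103)(-0.1103)]
         = -0.34916609 / 0.98783391 = -0.353466.
  Update: phi_21 = phi_11 - phi_22 phi_11 = -0.1103 - (-0.353466)(-0.1103) = -0.149287.
Step k = 3:
  phi_33 = [rho(3) - phi_21 rho(2) - phi_22 rho(1)] / [1 - phi_21 rho(1) - phi_22 rho(2)]
    numerator   = -0.1103 - (-0.149287)(-0.337) - (-0.353466)(-0.1103) = -0.19959718
    denominator = 1 - (-0.149287)(-0.1103) - (-0.353466)(-0.337) = 0.86441543
  phi_33 = -0.19959718 / 0.86441543 = -0.2309.
Therefore phi_{33} = -0.2309.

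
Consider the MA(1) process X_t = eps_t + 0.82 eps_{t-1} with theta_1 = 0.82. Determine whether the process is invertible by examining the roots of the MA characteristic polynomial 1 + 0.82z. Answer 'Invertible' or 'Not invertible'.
\text{Invertible}

The MA(q) characteristic polynomial is P(z) = 1 + 0.82z.
Invertibility requires all roots to lie outside the unit circle, i.e. |z| > 1 for every root.
This is linear in z: 1 + (0.82) z = 0  =>  z = -1/(0.82) = -1.219512,  |z| = 1.219512.
Moduli of all roots: 1.2195.
All moduli strictly greater than 1? Yes.
Verdict: Invertible.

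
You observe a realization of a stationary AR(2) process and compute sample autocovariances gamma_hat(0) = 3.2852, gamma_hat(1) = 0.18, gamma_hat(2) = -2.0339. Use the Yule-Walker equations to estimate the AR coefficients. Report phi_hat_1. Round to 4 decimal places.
\hat\phi_{1} = 0.0890

The Yule-Walker equations for an AR(p) process read, in matrix form,
  Gamma_p phi = r_p,   with   (Gamma_p)_{ij} = gamma(|i - j|),
                       (r_p)_i = gamma(i),   i,j = 1..p.
Substitute the sample gammas (Toeplitz matrix and right-hand side of size 2):
  Gamma_p = [[3.2852, 0.18], [0.18, 3.2852]]
  r_p     = [0.18, -2.0339]
Written out:
  3.2852 phi_1 + 0.18 phi_2 = 0.18
  0.18 phi_1 + 3.2852 phi_2 = -2.0339
Solve by Cramer's rule:
  det = gamma(0)^2 - gamma(1)^2 = (3.2852)^2 - (0.18)^2 = 10.79253904 - 0.0324 = 10.76013904
  phi_hat_1 = [gamma(1) gamma(0) - gamma(1) gamma(2)] / det = [(0.18)(3.2852) - (0.18)(-2.0339)] / 10.76013904 = 0.957438 / 10.76013904 = 0.089
  phi_hat_2 = [gamma(0) gamma(2) - gamma(1)^2] / det = [(3.2852)(-2.0339) - (0.18)^2] / 10.76013904 = -6.71416828 / 10.76013904 = -0.624
So phi_hat = [0.0890, -0.6240].
Therefore phi_hat_1 = 0.0890.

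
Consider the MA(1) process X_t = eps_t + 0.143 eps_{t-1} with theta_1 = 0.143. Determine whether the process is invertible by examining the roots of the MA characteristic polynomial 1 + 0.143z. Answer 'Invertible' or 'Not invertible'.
\text{Invertible}

The MA(q) characteristic polynomial is P(z) = 1 + 0.143z.
Invertibility requires all roots to lie outside the unit circle, i.e. |z| > 1 for every root.
This is linear in z: 1 + (0.143) z = 0  =>  z = -1/(0.143) = -6.993007,  |z| = 6.993007.
Moduli of all roots: 6.9930.
All moduli strictly greater than 1? Yes.
Verdict: Invertible.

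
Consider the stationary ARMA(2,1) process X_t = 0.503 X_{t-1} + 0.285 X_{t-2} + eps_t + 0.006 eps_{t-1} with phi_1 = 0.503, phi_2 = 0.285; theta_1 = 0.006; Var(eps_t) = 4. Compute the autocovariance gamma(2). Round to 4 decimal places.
\gamma(2) = 5.5702

Multiply the model equation by X_{t-k} and take expectations. With theta_0 = psi_0 = 1 and psi_j the MA(infinity) weights, this gives
  gamma(k) - sum_i phi_i gamma(k-i) = c_k,
  c_k = sigma^2 * sum_{j=k..q} theta_j psi_{j-k}   (c_k = 0 for k > q),
using gamma(-m) = gamma(m).
psi-weights needed (psi_j = theta_j + sum_i phi_i psi_{j-i}):
  psi_1 = theta_1 + phi_1 = 0.006 + (0.503) = 0.509
Right-hand sides:
  c_0 = sigma^2 (1 + theta_1 psi_1) = 4 * (1 + (0.006)(0.509)) = 4 * 1.003054 = 4.012216
  c_1 = sigma^2 theta_1 = 4 * (0.006) = 0.024
  c_2 = 0
Equations for k = 0, 1, 2 (AR order 2, c_2 = 0):
  (E0) gamma(0) = phi_1 gamma(1) + phi_2 gamma(2) + c_0
  (E1) gamma(1) = phi_1 gamma(0) + phi_2 gamma(1) + c_1
  (E2) gamma(2) = phi_1 gamma(1) + phi_2 gamma(0)
From (E1): gamma(1) = A gamma(0) + B with
  A = phi_1 / (1 - phi_2) = 0.503 / 0.715 = 0.703497,   B = c_1 / (1 - phi_2) = 0.024 / 0.715 = 0.033566.
Insert (E2) into (E0): gamma(0) (1 - phi_2^2) = phi_1 (1 + phi_2) gamma(1) + c_0.
  phi_1 (1 + phi_2) = (0.503)(1.285) = 0.646355,   1 - phi_2^2 = 0.918775.
Replace gamma(1) by A gamma(0) + B and collect gamma(0):
  gamma(0) [0.918775 - (0.646355)(0.703497)] = (0.646355)(0.033566) + 4.012216
  gamma(0) * 0.464067 = 4.033912
  gamma(0) = 4.033912 / 0.464067 = 8.692529.
  gamma(1) = A gamma(0) + B = (0.703497)(8.692529) + (0.033566) = 6.14873.
  gamma(2) = phi_1 gamma(1) + phi_2 gamma(0) = (0.503)(6.14873) + (0.285)(8.692529) = 5.570182.
Therefore gamma(2) = 5.5702 (to 4 decimal places).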